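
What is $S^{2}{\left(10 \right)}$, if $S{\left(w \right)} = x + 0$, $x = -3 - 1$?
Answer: $16$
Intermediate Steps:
$x = -4$ ($x = -3 - 1 = -4$)
$S{\left(w \right)} = -4$ ($S{\left(w \right)} = -4 + 0 = -4$)
$S^{2}{\left(10 \right)} = \left(-4\right)^{2} = 16$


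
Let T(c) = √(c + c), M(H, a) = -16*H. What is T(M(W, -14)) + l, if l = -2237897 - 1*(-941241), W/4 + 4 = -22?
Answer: -1296656 + 16*√13 ≈ -1.2966e+6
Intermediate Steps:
W = -104 (W = -16 + 4*(-22) = -16 - 88 = -104)
T(c) = √2*√c (T(c) = √(2*c) = √2*√c)
l = -1296656 (l = -2237897 + 941241 = -1296656)
T(M(W, -14)) + l = √2*√(-16*(-104)) - 1296656 = √2*√1664 - 1296656 = √2*(8*√26) - 1296656 = 16*√13 - 1296656 = -1296656 + 16*√13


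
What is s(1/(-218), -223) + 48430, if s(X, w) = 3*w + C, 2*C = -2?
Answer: 47760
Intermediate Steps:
C = -1 (C = (1/2)*(-2) = -1)
s(X, w) = -1 + 3*w (s(X, w) = 3*w - 1 = -1 + 3*w)
s(1/(-218), -223) + 48430 = (-1 + 3*(-223)) + 48430 = (-1 - 669) + 48430 = -670 + 48430 = 47760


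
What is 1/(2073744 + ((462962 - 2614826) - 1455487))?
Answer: -1/1533607 ≈ -6.5206e-7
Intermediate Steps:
1/(2073744 + ((462962 - 2614826) - 1455487)) = 1/(2073744 + (-2151864 - 1455487)) = 1/(2073744 - 3607351) = 1/(-1533607) = -1/1533607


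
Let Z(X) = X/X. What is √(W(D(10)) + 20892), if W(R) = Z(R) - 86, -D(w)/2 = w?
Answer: √20807 ≈ 144.25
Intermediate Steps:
Z(X) = 1
D(w) = -2*w
W(R) = -85 (W(R) = 1 - 86 = -85)
√(W(D(10)) + 20892) = √(-85 + 20892) = √20807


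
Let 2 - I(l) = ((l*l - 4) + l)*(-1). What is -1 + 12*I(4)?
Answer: 215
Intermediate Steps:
I(l) = -2 + l + l² (I(l) = 2 - ((l*l - 4) + l)*(-1) = 2 - ((l² - 4) + l)*(-1) = 2 - ((-4 + l²) + l)*(-1) = 2 - (-4 + l + l²)*(-1) = 2 - (4 - l - l²) = 2 + (-4 + l + l²) = -2 + l + l²)
-1 + 12*I(4) = -1 + 12*(-2 + 4 + 4²) = -1 + 12*(-2 + 4 + 16) = -1 + 12*18 = -1 + 216 = 215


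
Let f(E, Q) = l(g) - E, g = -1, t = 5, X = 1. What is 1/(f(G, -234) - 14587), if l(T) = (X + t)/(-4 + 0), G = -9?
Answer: -2/29159 ≈ -6.8589e-5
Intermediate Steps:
l(T) = -3/2 (l(T) = (1 + 5)/(-4 + 0) = 6/(-4) = 6*(-¼) = -3/2)
f(E, Q) = -3/2 - E
1/(f(G, -234) - 14587) = 1/((-3/2 - 1*(-9)) - 14587) = 1/((-3/2 + 9) - 14587) = 1/(15/2 - 14587) = 1/(-29159/2) = -2/29159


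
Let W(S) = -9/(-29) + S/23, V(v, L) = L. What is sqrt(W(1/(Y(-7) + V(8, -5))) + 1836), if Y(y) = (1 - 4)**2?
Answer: sqrt(3267836435)/1334 ≈ 42.852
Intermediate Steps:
Y(y) = 9 (Y(y) = (-3)**2 = 9)
W(S) = 9/29 + S/23 (W(S) = -9*(-1/29) + S*(1/23) = 9/29 + S/23)
sqrt(W(1/(Y(-7) + V(8, -5))) + 1836) = sqrt((9/29 + 1/(23*(9 - 5))) + 1836) = sqrt((9/29 + (1/23)/4) + 1836) = sqrt((9/29 + (1/23)*(1/4)) + 1836) = sqrt((9/29 + 1/92) + 1836) = sqrt(857/2668 + 1836) = sqrt(4899305/2668) = sqrt(3267836435)/1334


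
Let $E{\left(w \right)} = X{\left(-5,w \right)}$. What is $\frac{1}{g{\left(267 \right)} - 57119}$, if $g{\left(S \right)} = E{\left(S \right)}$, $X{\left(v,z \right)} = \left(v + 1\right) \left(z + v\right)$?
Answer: $- \frac{1}{58167} \approx -1.7192 \cdot 10^{-5}$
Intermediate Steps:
$X{\left(v,z \right)} = \left(1 + v\right) \left(v + z\right)$
$E{\left(w \right)} = 20 - 4 w$ ($E{\left(w \right)} = -5 + w + \left(-5\right)^{2} - 5 w = -5 + w + 25 - 5 w = 20 - 4 w$)
$g{\left(S \right)} = 20 - 4 S$
$\frac{1}{g{\left(267 \right)} - 57119} = \frac{1}{\left(20 - 1068\right) - 57119} = \frac{1}{-1048 - 57119} = \frac{1}{-58167} = - \frac{1}{58167}$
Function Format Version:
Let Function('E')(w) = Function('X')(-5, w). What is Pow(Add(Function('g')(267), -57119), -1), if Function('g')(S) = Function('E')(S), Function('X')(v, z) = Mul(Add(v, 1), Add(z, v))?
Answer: Rational(-1, 58167) ≈ -1.7192e-5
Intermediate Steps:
Function('X')(v, z) = Mul(Add(1, v), Add(v, z))
Function('E')(w) = Add(20, Mul(-4, w)) (Function('E')(w) = Add(-5, w, Pow(-5, 2), Mul(-5, w)) = Add(-5, w, 25, Mul(-5, w)) = Add(20, Mul(-4, w)))
Function('g')(S) = Add(20, Mul(-4, S))
Pow(Add(Function('g')(267), -57119), -1) = Pow(Add(Add(20, Mul(-4, 267)), -57119), -1) = Pow(Add(Add(20, -1068), -57119), -1) = Pow(Add(-1048, -57119), -1) = Pow(-58167, -1) = Rational(-1, 58167)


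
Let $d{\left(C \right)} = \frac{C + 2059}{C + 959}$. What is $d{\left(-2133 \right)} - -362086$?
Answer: $\frac{212544519}{587} \approx 3.6209 \cdot 10^{5}$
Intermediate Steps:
$d{\left(C \right)} = \frac{2059 + C}{959 + C}$
$d{\left(-2133 \right)} - -362086 = \frac{2059 - 2133}{959 - 2133} - -362086 = \frac{1}{-1174} \left(-74\right) + 362086 = \left(- \frac{1}{1174}\right) \left(-74\right) + 362086 = \frac{37}{587} + 362086 = \frac{212544519}{587}$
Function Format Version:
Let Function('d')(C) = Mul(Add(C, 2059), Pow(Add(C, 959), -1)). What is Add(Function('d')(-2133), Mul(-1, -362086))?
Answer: Rational(212544519, 587) ≈ 3.6209e+5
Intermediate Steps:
Function('d')(C) = Mul(Pow(Add(959, C), -1), Add(2059, C)) (Function('d')(C) = Mul(Add(2059, C), Pow(Add(959, C), -1)) = Mul(Pow(Add(959, C), -1), Add(2059, C)))
Add(Function('d')(-2133), Mul(-1, -362086)) = Add(Mul(Pow(Add(959, -2133), -1), Add(2059, -2133)), Mul(-1, -362086)) = Add(Mul(Pow(-1174, -1), -74), 362086) = Add(Mul(Rational(-1, 1174), -74), 362086) = Add(Rational(37, 587), 362086) = Rational(212544519, 587)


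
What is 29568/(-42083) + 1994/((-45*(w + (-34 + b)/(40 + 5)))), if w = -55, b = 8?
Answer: 9963934/105249583 ≈ 0.094670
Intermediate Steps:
29568/(-42083) + 1994/((-45*(w + (-34 + b)/(40 + 5)))) = 29568/(-42083) + 1994/((-45*(-55 + (-34 + 8)/(40 + 5)))) = 29568*(-1/42083) + 1994/((-45*(-55 - 26/45))) = -29568/42083 + 1994/((-45*(-55 - 26*1/45))) = -29568/42083 + 1994/((-45*(-55 - 26/45))) = -29568/42083 + 1994/((-45*(-2501/45))) = -29568/42083 + 1994/2501 = 9963934/105249583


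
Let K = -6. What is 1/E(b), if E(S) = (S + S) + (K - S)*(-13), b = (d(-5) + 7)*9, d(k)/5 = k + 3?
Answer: -1/327 ≈ -0.0030581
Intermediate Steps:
d(k) = 15 + 5*k (d(k) = 5*(k + 3) = 5*(3 + k) = 15 + 5*k)
b = -27 (b = ((15 + 5*(-5)) + 7)*9 = ((15 - 25) + 7)*9 = (-10 + 7)*9 = -3*9 = -27)
E(S) = 78 + 15*S (E(S) = (S + S) + (-6 - S)*(-13) = 2*S + (78 + 13*S) = 78 + 15*S)
1/E(b) = 1/(78 + 15*(-27)) = 1/(78 - 405) = 1/(-327) = -1/327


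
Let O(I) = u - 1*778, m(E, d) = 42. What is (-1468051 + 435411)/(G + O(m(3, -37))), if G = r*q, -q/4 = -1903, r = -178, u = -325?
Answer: 1032640/1356039 ≈ 0.76151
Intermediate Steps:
q = 7612 (q = -4*(-1903) = 7612)
O(I) = -1103 (O(I) = -325 - 1*778 = -325 - 778 = -1103)
G = -1354936 (G = -178*7612 = -1354936)
(-1468051 + 435411)/(G + O(m(3, -37))) = (-1468051 + 435411)/(-1354936 - 1103) = -1032640/(-1356039) = -1032640*(-1/1356039) = 1032640/1356039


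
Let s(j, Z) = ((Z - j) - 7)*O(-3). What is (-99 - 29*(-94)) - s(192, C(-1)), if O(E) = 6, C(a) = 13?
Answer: 3743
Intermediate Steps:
s(j, Z) = -42 - 6*j + 6*Z (s(j, Z) = ((Z - j) - 7)*6 = (-7 + Z - j)*6 = -42 - 6*j + 6*Z)
(-99 - 29*(-94)) - s(192, C(-1)) = (-99 - 29*(-94)) - (-42 - 6*192 + 6*13) = (-99 + 2726) - (-42 - 1152 + 78) = 2627 - 1*(-1116) = 2627 + 1116 = 3743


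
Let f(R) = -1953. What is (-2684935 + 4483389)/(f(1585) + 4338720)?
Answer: 1798454/4336767 ≈ 0.41470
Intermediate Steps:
(-2684935 + 4483389)/(f(1585) + 4338720) = (-2684935 + 4483389)/(-1953 + 4338720) = 1798454/4336767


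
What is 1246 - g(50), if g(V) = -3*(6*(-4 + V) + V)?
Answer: 2224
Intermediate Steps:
g(V) = 72 - 21*V (g(V) = -3*((-24 + 6*V) + V) = -3*(-24 + 7*V) = 72 - 21*V)
1246 - g(50) = 1246 - (72 - 21*50) = 1246 - (72 - 1050) = 1246 - 1*(-978) = 1246 + 978 = 2224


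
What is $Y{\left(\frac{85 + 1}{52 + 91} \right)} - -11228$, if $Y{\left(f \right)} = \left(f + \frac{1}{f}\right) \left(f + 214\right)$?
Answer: $\frac{10300112676}{879307} \approx 11714.0$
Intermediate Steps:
$Y{\left(f \right)} = \left(214 + f\right) \left(f + \frac{1}{f}\right)$ ($Y{\left(f \right)} = \left(f + \frac{1}{f}\right) \left(214 + f\right) = \left(214 + f\right) \left(f + \frac{1}{f}\right)$)
$Y{\left(\frac{85 + 1}{52 + 91} \right)} - -11228 = \left(1 + \left(\frac{85 + 1}{52 + 91}\right)^{2} + 214 \frac{85 + 1}{52 + 91} + \frac{214}{\left(85 + 1\right) \frac{1}{52 + 91}}\right) - -11228 = \left(1 + \left(\frac{86}{143}\right)^{2} + 214 \cdot \frac{86}{143} + \frac{214}{86 \cdot \frac{1}{143}}\right) + 11228 = \left(1 + \left(86 \cdot \frac{1}{143}\right)^{2} + 214 \cdot 86 \cdot \frac{1}{143} + \frac{214}{86 \cdot \frac{1}{143}}\right) + 11228 = \left(1 + \left(\frac{86}{143}\right)^{2} + 214 \cdot \frac{86}{143} + \frac{214}{\frac{86}{143}}\right) + 11228 = \left(1 + \frac{7396}{20449} + \frac{18404}{143} + 214 \cdot \frac{143}{86}\right) + 11228 = \left(1 + \frac{7396}{20449} + \frac{18404}{143} + \frac{15301}{43}\right) + 11228 = \frac{427253680}{879307} + 11228 = \frac{10300112676}{879307}$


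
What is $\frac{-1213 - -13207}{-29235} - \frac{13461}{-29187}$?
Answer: $\frac{4829273}{94809105} \approx 0.050937$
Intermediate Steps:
$\frac{-1213 - -13207}{-29235} - \frac{13461}{-29187} = \left(-1213 + 13207\right) \left(- \frac{1}{29235}\right) - - \frac{4487}{9729} = 11994 \left(- \frac{1}{29235}\right) + \frac{4487}{9729} = - \frac{3998}{9745} + \frac{4487}{9729} = \frac{4829273}{94809105}$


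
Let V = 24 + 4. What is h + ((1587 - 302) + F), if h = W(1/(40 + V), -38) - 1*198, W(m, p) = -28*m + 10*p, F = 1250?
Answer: 33262/17 ≈ 1956.6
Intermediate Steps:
V = 28
h = -9833/17 (h = (-28/(40 + 28) + 10*(-38)) - 1*198 = (-28/68 - 380) - 198 = (-28*1/68 - 380) - 198 = (-7/17 - 380) - 198 = -6467/17 - 198 = -9833/17 ≈ -578.41)
h + ((1587 - 302) + F) = -9833/17 + ((1587 - 302) + 1250) = -9833/17 + (1285 + 1250) = -9833/17 + 2535 = 33262/17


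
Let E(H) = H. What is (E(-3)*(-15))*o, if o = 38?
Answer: 1710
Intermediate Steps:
(E(-3)*(-15))*o = -3*(-15)*38 = 45*38 = 1710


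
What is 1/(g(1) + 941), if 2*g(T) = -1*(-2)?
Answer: 1/942 ≈ 0.0010616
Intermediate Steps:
g(T) = 1 (g(T) = (-1*(-2))/2 = (½)*2 = 1)
1/(g(1) + 941) = 1/(1 + 941) = 1/942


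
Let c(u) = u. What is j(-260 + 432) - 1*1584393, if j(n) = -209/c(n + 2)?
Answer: -275684591/174 ≈ -1.5844e+6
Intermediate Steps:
j(n) = -209/(2 + n) (j(n) = -209/(n + 2) = -209/(2 + n))
j(-260 + 432) - 1*1584393 = -209/(2 + (-260 + 432)) - 1*1584393 = -209/(2 + 172) - 1584393 = -209/174 - 1584393 = -275684591/174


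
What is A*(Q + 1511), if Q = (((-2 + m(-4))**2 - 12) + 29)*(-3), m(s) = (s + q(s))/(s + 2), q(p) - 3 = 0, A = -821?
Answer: -4772473/4 ≈ -1.1931e+6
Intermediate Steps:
q(p) = 3 (q(p) = 3 + 0 = 3)
m(s) = (3 + s)/(2 + s) (m(s) = (s + 3)/(s + 2) = (3 + s)/(2 + s))
Q = -231/4 (Q = (((-2 + (3 - 4)/(2 - 4))**2 - 12) + 29)*(-3) = (((-2 - 1/(-2))**2 - 12) + 29)*(-3) = (((-2 - 1/2*(-1))**2 - 12) + 29)*(-3) = (((-2 + 1/2)**2 - 12) + 29)*(-3) = (((-3/2)**2 - 12) + 29)*(-3) = ((9/4 - 12) + 29)*(-3) = (-39/4 + 29)*(-3) = (77/4)*(-3) = -231/4 ≈ -57.750)
A*(Q + 1511) = -821*(-231/4 + 1511) = -821*5813/4 = -4772473/4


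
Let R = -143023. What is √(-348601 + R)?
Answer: 2*I*√122906 ≈ 701.16*I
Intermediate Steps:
√(-348601 + R) = √(-348601 - 143023) = √(-491624) = 2*I*√122906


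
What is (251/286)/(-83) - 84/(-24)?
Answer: 41416/11869 ≈ 3.4894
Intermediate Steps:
(251/286)/(-83) - 84/(-24) = (251*(1/286))*(-1/83) - 84*(-1/24) = (251/286)*(-1/83) + 7/2 = -251/23738 + 7/2 = 41416/11869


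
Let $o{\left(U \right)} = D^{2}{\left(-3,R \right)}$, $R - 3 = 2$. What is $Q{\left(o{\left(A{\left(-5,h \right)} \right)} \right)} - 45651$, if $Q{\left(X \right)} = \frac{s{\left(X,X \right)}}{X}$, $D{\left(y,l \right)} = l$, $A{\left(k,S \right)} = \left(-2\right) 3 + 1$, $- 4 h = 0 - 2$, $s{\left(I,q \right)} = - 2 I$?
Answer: $-45653$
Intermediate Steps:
$R = 5$ ($R = 3 + 2 = 5$)
$h = \frac{1}{2}$ ($h = - \frac{0 - 2}{4} = \left(- \frac{1}{4}\right) \left(-2\right) = \frac{1}{2} \approx 0.5$)
$A{\left(k,S \right)} = -5$ ($A{\left(k,S \right)} = -6 + 1 = -5$)
$o{\left(U \right)} = 25$ ($o{\left(U \right)} = 5^{2} = 25$)
$Q{\left(X \right)} = -2$ ($Q{\left(X \right)} = \frac{\left(-2\right) X}{X} = -2$)
$Q{\left(o{\left(A{\left(-5,h \right)} \right)} \right)} - 45651 = -2 - 45651 = -45653$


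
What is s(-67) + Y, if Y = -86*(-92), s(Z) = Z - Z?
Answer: 7912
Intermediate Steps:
s(Z) = 0
Y = 7912
s(-67) + Y = 0 + 7912 = 7912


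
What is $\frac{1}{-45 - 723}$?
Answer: $- \frac{1}{768} \approx -0.0013021$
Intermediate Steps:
$\frac{1}{-45 - 723} = \frac{1}{-768} = - \frac{1}{768}$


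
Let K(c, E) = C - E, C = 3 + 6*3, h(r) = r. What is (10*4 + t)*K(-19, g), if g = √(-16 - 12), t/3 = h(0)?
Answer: 840 - 80*I*√7 ≈ 840.0 - 211.66*I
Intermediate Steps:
t = 0 (t = 3*0 = 0)
g = 2*I*√7 (g = √(-28) = 2*I*√7 ≈ 5.2915*I)
C = 21 (C = 3 + 18 = 21)
K(c, E) = 21 - E
(10*4 + t)*K(-19, g) = (10*4 + 0)*(21 - 2*I*√7) = (40 + 0)*(21 - 2*I*√7) = 40*(21 - 2*I*√7) = 840 - 80*I*√7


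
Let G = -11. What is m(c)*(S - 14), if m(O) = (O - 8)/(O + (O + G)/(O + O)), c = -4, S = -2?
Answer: -1536/17 ≈ -90.353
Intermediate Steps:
m(O) = (-8 + O)/(O + (-11 + O)/(2*O)) (m(O) = (O - 8)/(O + (O - 11)/(O + O)) = (-8 + O)/(O + (-11 + O)/((2*O))) = (-8 + O)/(O + (-11 + O)*(1/(2*O))) = (-8 + O)/(O + (-11 + O)/(2*O)))
m(c)*(S - 14) = (2*(-4)*(-8 - 4)/(-11 - 4 + 2*(-4)²))*(-2 - 14) = (2*(-4)*(-12)/(-11 - 4 + 2*16))*(-16) = (2*(-4)*(-12)/(-11 - 4 + 32))*(-16) = (2*(-4)*(-12)/17)*(-16) = (2*(-4)*(1/17)*(-12))*(-16) = (96/17)*(-16) = -1536/17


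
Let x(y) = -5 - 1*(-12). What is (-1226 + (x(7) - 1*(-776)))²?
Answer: 196249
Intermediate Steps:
x(y) = 7 (x(y) = -5 + 12 = 7)
(-1226 + (x(7) - 1*(-776)))² = (-1226 + (7 - 1*(-776)))² = (-1226 + (7 + 776))² = (-1226 + 783)² = (-443)² = 196249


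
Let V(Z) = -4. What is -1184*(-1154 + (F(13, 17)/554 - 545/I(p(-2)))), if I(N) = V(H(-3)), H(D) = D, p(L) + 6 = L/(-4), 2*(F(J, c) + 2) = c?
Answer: 333785584/277 ≈ 1.2050e+6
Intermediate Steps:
F(J, c) = -2 + c/2
p(L) = -6 - L/4 (p(L) = -6 + L/(-4) = -6 + L*(-¼) = -6 - L/4)
I(N) = -4
-1184*(-1154 + (F(13, 17)/554 - 545/I(p(-2)))) = -1184*(-1154 + ((-2 + (½)*17)/554 - 545/(-4))) = -1184*(-1154 + ((-2 + 17/2)*(1/554) - 545*(-¼))) = -1184*(-1154 + ((13/2)*(1/554) + 545/4)) = -1184*(-1154 + (13/1108 + 545/4)) = -1184*(-1154 + 75489/554) = -1184*(-563827/554) = 333785584/277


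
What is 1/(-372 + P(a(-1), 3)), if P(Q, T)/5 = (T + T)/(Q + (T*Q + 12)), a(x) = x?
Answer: -4/1473 ≈ -0.0027155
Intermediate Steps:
P(Q, T) = 10*T/(12 + Q + Q*T) (P(Q, T) = 5*((T + T)/(Q + (T*Q + 12))) = 5*((2*T)/(Q + (Q*T + 12))) = 5*((2*T)/(Q + (12 + Q*T))) = 5*((2*T)/(12 + Q + Q*T)) = 5*(2*T/(12 + Q + Q*T)) = 10*T/(12 + Q + Q*T))
1/(-372 + P(a(-1), 3)) = 1/(-372 + 10*3/(12 - 1 - 1*3)) = 1/(-372 + 10*3/(12 - 1 - 3)) = 1/(-372 + 10*3/8) = 1/(-372 + 10*3*(1/8)) = 1/(-372 + 15/4) = 1/(-1473/4) = -4/1473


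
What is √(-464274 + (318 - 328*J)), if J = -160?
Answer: 2*I*√102869 ≈ 641.46*I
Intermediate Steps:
√(-464274 + (318 - 328*J)) = √(-464274 + (318 - 328*(-160))) = √(-464274 + (318 + 52480)) = √(-464274 + 52798) = √(-411476) = 2*I*√102869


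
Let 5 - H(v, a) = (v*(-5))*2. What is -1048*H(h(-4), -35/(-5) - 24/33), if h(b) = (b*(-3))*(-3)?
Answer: 372040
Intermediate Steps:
h(b) = 9*b (h(b) = -3*b*(-3) = 9*b)
H(v, a) = 5 + 10*v (H(v, a) = 5 - v*(-5)*2 = 5 - (-5*v)*2 = 5 - (-10)*v = 5 + 10*v)
-1048*H(h(-4), -35/(-5) - 24/33) = -1048*(5 + 10*(9*(-4))) = -1048*(5 + 10*(-36)) = -1048*(5 - 360) = -1048*(-355) = 372040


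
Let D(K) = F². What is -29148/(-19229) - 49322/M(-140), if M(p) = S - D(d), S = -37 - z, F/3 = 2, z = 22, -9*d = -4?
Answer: 135883114/260965 ≈ 520.69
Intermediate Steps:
d = 4/9 (d = -⅑*(-4) = 4/9 ≈ 0.44444)
F = 6 (F = 3*2 = 6)
D(K) = 36 (D(K) = 6² = 36)
S = -59 (S = -37 - 1*22 = -37 - 22 = -59)
M(p) = -95 (M(p) = -59 - 1*36 = -59 - 36 = -95)
-29148/(-19229) - 49322/M(-140) = -29148/(-19229) - 49322/(-95) = -29148*(-1/19229) - 49322*(-1/95) = 4164/2747 + 49322/95 = 135883114/260965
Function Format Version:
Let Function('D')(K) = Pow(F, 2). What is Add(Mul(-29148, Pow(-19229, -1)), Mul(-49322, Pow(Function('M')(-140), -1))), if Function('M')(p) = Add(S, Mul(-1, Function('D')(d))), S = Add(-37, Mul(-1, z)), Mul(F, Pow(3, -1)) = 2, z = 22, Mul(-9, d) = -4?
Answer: Rational(135883114, 260965) ≈ 520.69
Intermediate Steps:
d = Rational(4, 9) (d = Mul(Rational(-1, 9), -4) = Rational(4, 9) ≈ 0.44444)
F = 6 (F = Mul(3, 2) = 6)
Function('D')(K) = 36 (Function('D')(K) = Pow(6, 2) = 36)
S = -59 (S = Add(-37, Mul(-1, 22)) = Add(-37, -22) = -59)
Function('M')(p) = -95 (Function('M')(p) = Add(-59, Mul(-1, 36)) = Add(-59, -36) = -95)
Add(Mul(-29148, Pow(-19229, -1)), Mul(-49322, Pow(Function('M')(-140), -1))) = Add(Mul(-29148, Pow(-19229, -1)), Mul(-49322, Pow(-95, -1))) = Add(Mul(-29148, Rational(-1, 19229)), Mul(-49322, Rational(-1, 95))) = Add(Rational(4164, 2747), Rational(49322, 95)) = Rational(135883114, 260965)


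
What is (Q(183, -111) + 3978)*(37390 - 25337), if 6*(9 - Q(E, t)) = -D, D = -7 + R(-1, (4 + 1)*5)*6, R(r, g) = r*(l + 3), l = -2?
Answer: 288175177/6 ≈ 4.8029e+7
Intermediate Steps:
R(r, g) = r (R(r, g) = r*(-2 + 3) = r*1 = r)
D = -13 (D = -7 - 1*6 = -7 - 6 = -13)
Q(E, t) = 41/6 (Q(E, t) = 9 - (-1)*(-13)/6 = 9 - ⅙*13 = 9 - 13/6 = 41/6)
(Q(183, -111) + 3978)*(37390 - 25337) = (41/6 + 3978)*(37390 - 25337) = (23909/6)*12053 = 288175177/6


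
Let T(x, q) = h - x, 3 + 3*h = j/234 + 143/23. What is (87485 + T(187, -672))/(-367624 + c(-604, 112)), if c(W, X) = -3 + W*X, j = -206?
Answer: -704763043/3513975075 ≈ -0.20056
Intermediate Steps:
h = 6289/8073 (h = -1 + (-206/234 + 143/23)/3 = -1 + (-206*1/234 + 143*(1/23))/3 = -1 + (-103/117 + 143/23)/3 = -1 + (⅓)*(14362/2691) = -1 + 14362/8073 = 6289/8073 ≈ 0.77902)
T(x, q) = 6289/8073 - x
(87485 + T(187, -672))/(-367624 + c(-604, 112)) = (87485 + (6289/8073 - 1*187))/(-367624 + (-3 - 604*112)) = (87485 + (6289/8073 - 187))/(-367624 + (-3 - 67648)) = (87485 - 1503362/8073)/(-367624 - 67651) = (704763043/8073)/(-435275) = (704763043/8073)*(-1/435275) = -704763043/3513975075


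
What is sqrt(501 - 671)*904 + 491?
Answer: 491 + 904*I*sqrt(170) ≈ 491.0 + 11787.0*I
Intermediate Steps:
sqrt(501 - 671)*904 + 491 = sqrt(-170)*904 + 491 = (I*sqrt(170))*904 + 491 = 904*I*sqrt(170) + 491 = 491 + 904*I*sqrt(170)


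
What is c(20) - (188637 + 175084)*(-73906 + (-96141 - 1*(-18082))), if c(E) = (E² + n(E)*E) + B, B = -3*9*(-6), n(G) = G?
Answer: 55272862727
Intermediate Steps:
B = 162 (B = -27*(-6) = 162)
c(E) = 162 + 2*E² (c(E) = (E² + E*E) + 162 = (E² + E²) + 162 = 2*E² + 162 = 162 + 2*E²)
c(20) - (188637 + 175084)*(-73906 + (-96141 - 1*(-18082))) = (162 + 2*20²) - (188637 + 175084)*(-73906 + (-96141 - 1*(-18082))) = (162 + 2*400) - 363721*(-73906 + (-96141 + 18082)) = (162 + 800) - 363721*(-73906 - 78059) = 962 - 363721*(-151965) = 962 - 1*(-55272861765) = 962 + 55272861765 = 55272862727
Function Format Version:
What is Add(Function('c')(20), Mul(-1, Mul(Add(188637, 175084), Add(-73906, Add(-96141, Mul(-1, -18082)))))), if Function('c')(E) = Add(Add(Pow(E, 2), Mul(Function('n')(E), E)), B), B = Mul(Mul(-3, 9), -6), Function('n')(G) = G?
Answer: 55272862727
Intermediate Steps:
B = 162 (B = Mul(-27, -6) = 162)
Function('c')(E) = Add(162, Mul(2, Pow(E, 2))) (Function('c')(E) = Add(Add(Pow(E, 2), Mul(E, E)), 162) = Add(Add(Pow(E, 2), Pow(E, 2)), 162) = Add(Mul(2, Pow(E, 2)), 162) = Add(162, Mul(2, Pow(E, 2))))
Add(Function('c')(20), Mul(-1, Mul(Add(188637, 175084), Add(-73906, Add(-96141, Mul(-1, -18082)))))) = Add(Add(162, Mul(2, Pow(20, 2))), Mul(-1, Mul(Add(188637, 175084), Add(-73906, Add(-96141, Mul(-1, -18082)))))) = Add(Add(162, Mul(2, 400)), Mul(-1, Mul(363721, Add(-73906, Add(-96141, 18082))))) = Add(Add(162, 800), Mul(-1, Mul(363721, Add(-73906, -78059)))) = Add(962, Mul(-1, Mul(363721, -151965))) = Add(962, Mul(-1, -55272861765)) = Add(962, 55272861765) = 55272862727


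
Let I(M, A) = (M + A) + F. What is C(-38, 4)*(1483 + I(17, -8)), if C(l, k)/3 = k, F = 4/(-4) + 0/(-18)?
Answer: 17892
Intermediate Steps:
F = -1 (F = 4*(-¼) + 0*(-1/18) = -1 + 0 = -1)
C(l, k) = 3*k
I(M, A) = -1 + A + M (I(M, A) = (M + A) - 1 = (A + M) - 1 = -1 + A + M)
C(-38, 4)*(1483 + I(17, -8)) = (3*4)*(1483 + (-1 - 8 + 17)) = 12*(1483 + 8) = 12*1491 = 17892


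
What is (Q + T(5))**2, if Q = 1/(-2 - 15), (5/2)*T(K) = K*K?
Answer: 28561/289 ≈ 98.827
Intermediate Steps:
T(K) = 2*K**2/5 (T(K) = 2*(K*K)/5 = 2*K**2/5)
Q = -1/17 (Q = 1/(-17) = -1/17 ≈ -0.058824)
(Q + T(5))**2 = (-1/17 + (2/5)*5**2)**2 = (-1/17 + (2/5)*25)**2 = (-1/17 + 10)**2 = (169/17)**2 = 28561/289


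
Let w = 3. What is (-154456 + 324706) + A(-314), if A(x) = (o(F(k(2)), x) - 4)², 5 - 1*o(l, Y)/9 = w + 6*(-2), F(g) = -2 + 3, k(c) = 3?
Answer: 185134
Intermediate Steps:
F(g) = 1
o(l, Y) = 126 (o(l, Y) = 45 - 9*(3 + 6*(-2)) = 45 - 9*(3 - 12) = 45 - 9*(-9) = 45 + 81 = 126)
A(x) = 14884 (A(x) = (126 - 4)² = 122² = 14884)
(-154456 + 324706) + A(-314) = (-154456 + 324706) + 14884 = 170250 + 14884 = 185134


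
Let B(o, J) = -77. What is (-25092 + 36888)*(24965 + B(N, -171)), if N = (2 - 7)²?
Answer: 293578848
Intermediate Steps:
N = 25 (N = (-5)² = 25)
(-25092 + 36888)*(24965 + B(N, -171)) = (-25092 + 36888)*(24965 - 77) = 11796*24888 = 293578848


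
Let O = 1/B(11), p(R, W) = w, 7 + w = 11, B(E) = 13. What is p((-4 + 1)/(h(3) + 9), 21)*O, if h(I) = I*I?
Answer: 4/13 ≈ 0.30769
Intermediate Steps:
h(I) = I²
w = 4 (w = -7 + 11 = 4)
p(R, W) = 4
O = 1/13 ≈ 0.076923
p((-4 + 1)/(h(3) + 9), 21)*O = 4*(1/13) = 4/13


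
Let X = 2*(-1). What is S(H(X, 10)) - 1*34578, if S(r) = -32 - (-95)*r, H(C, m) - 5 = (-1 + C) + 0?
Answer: -34420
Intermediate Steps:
X = -2
H(C, m) = 4 + C (H(C, m) = 5 + ((-1 + C) + 0) = 5 + (-1 + C) = 4 + C)
S(r) = -32 + 95*r
S(H(X, 10)) - 1*34578 = (-32 + 95*(4 - 2)) - 1*34578 = (-32 + 95*2) - 34578 = (-32 + 190) - 34578 = 158 - 34578 = -34420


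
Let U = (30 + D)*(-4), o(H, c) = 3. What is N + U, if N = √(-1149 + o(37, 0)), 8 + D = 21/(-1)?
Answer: -4 + I*√1146 ≈ -4.0 + 33.853*I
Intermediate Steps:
D = -29 (D = -8 + 21/(-1) = -8 + 21*(-1) = -8 - 21 = -29)
N = I*√1146 (N = √(-1149 + 3) = √(-1146) = I*√1146 ≈ 33.853*I)
U = -4 (U = (30 - 29)*(-4) = 1*(-4) = -4)
N + U = I*√1146 - 4 = -4 + I*√1146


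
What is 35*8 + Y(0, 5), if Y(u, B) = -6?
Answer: 274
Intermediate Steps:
35*8 + Y(0, 5) = 35*8 - 6 = 280 - 6 = 274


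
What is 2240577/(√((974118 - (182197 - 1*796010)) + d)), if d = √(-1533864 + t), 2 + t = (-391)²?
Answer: 2240577/√(1587931 + I*√1380985) ≈ 1778.1 - 0.65793*I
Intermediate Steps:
t = 152879 (t = -2 + (-391)² = -2 + 152881 = 152879)
d = I*√1380985 (d = √(-1533864 + 152879) = √(-1380985) = I*√1380985 ≈ 1175.2*I)
2240577/(√((974118 - (182197 - 1*796010)) + d)) = 2240577/(√((974118 - (182197 - 1*796010)) + I*√1380985)) = 2240577/(√((974118 - (182197 - 796010)) + I*√1380985)) = 2240577/(√((974118 - 1*(-613813)) + I*√1380985)) = 2240577/(√((974118 + 613813) + I*√1380985)) = 2240577/(√(1587931 + I*√1380985)) = 2240577/√(1587931 + I*√1380985)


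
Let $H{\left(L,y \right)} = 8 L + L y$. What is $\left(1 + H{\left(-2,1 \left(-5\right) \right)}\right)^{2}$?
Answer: $25$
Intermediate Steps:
$\left(1 + H{\left(-2,1 \left(-5\right) \right)}\right)^{2} = \left(1 - 2 \left(8 + 1 \left(-5\right)\right)\right)^{2} = \left(1 - 2 \left(8 - 5\right)\right)^{2} = \left(1 - 6\right)^{2} = \left(-5\right)^{2} = 25$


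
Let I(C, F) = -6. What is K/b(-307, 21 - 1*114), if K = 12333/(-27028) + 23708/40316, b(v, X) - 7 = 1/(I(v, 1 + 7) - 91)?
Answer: 3481392953/184697513736 ≈ 0.018849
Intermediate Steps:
b(v, X) = 678/97 (b(v, X) = 7 + 1/(-6 - 91) = 7 + 1/(-97) = 7 - 1/97 = 678/97)
K = 35890649/272415212 (K = 12333*(-1/27028) + 23708*(1/40316) = -12333/27028 + 5927/10079 = 35890649/272415212 ≈ 0.13175)
K/b(-307, 21 - 1*114) = 35890649/(272415212*(678/97)) = (35890649/272415212)*(97/678) = 3481392953/184697513736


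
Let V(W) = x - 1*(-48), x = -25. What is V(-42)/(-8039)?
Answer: -23/8039 ≈ -0.0028611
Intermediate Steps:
V(W) = 23 (V(W) = -25 - 1*(-48) = -25 + 48 = 23)
V(-42)/(-8039) = 23/(-8039) = 23*(-1/8039) = -23/8039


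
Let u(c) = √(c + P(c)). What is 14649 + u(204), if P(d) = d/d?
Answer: 14649 + √205 ≈ 14663.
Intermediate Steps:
P(d) = 1
u(c) = √(1 + c) (u(c) = √(c + 1) = √(1 + c))
14649 + u(204) = 14649 + √(1 + 204) = 14649 + √205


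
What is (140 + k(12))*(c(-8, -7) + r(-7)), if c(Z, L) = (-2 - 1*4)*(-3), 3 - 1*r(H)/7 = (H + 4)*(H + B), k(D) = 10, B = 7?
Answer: 5850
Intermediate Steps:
r(H) = 21 - 7*(4 + H)*(7 + H) (r(H) = 21 - 7*(H + 4)*(H + 7) = 21 - 7*(4 + H)*(7 + H))
c(Z, L) = 18 (c(Z, L) = (-2 - 4)*(-3) = -6*(-3) = 18)
(140 + k(12))*(c(-8, -7) + r(-7)) = (140 + 10)*(18 + (-175 - 77*(-7) - 7*(-7)²)) = 150*(18 + (-175 + 539 - 7*49)) = 150*(18 + (-175 + 539 - 343)) = 150*(18 + 21) = 150*39 = 5850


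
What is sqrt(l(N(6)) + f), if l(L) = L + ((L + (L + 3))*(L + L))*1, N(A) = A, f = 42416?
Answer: sqrt(42602) ≈ 206.40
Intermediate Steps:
l(L) = L + 2*L*(3 + 2*L) (l(L) = L + ((L + (3 + L))*(2*L))*1 = L + ((3 + 2*L)*(2*L))*1 = L + (2*L*(3 + 2*L))*1 = L + 2*L*(3 + 2*L))
sqrt(l(N(6)) + f) = sqrt(6*(7 + 4*6) + 42416) = sqrt(6*(7 + 24) + 42416) = sqrt(6*31 + 42416) = sqrt(186 + 42416) = sqrt(42602)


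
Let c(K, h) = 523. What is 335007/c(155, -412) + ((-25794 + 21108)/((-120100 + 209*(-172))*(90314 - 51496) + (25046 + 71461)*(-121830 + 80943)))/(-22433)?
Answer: 25059106204342255795/39121309539416869 ≈ 640.55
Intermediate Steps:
335007/c(155, -412) + ((-25794 + 21108)/((-120100 + 209*(-172))*(90314 - 51496) + (25046 + 71461)*(-121830 + 80943)))/(-22433) = 335007/523 + ((-25794 + 21108)/((-120100 + 209*(-172))*(90314 - 51496) + (25046 + 71461)*(-121830 + 80943)))/(-22433) = 335007*(1/523) - 4686/((-120100 - 35948)*38818 + 96507*(-40887))*(-1/22433) = 335007/523 - 4686/(-156048*38818 - 3945881709)*(-1/22433) = 335007/523 - 4686/(-6057471264 - 3945881709)*(-1/22433) = 335007/523 - 4686/(-10003352973)*(-1/22433) = 335007/523 - 4686*(-1/10003352973)*(-1/22433) = 335007/523 + (1562/3334450991)*(-1/22433) = 335007/523 - 1562/74801739081103 = 25059106204342255795/39121309539416869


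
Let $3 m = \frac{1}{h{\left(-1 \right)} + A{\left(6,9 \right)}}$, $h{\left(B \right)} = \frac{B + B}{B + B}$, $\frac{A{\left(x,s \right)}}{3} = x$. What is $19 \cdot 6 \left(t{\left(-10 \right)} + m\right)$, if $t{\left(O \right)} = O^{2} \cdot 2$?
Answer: $22802$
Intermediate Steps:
$t{\left(O \right)} = 2 O^{2}$
$A{\left(x,s \right)} = 3 x$
$h{\left(B \right)} = 1$ ($h{\left(B \right)} = \frac{2 B}{2 B} = 2 B \frac{1}{2 B} = 1$)
$m = \frac{1}{57}$ ($m = \frac{1}{3 \left(1 + 3 \cdot 6\right)} = \frac{1}{3 \left(1 + 18\right)} = \frac{1}{3 \cdot 19} = \frac{1}{3} \cdot \frac{1}{19} = \frac{1}{57} \approx 0.017544$)
$19 \cdot 6 \left(t{\left(-10 \right)} + m\right) = 19 \cdot 6 \left(2 \left(-10\right)^{2} + \frac{1}{57}\right) = 114 \left(2 \cdot 100 + \frac{1}{57}\right) = 114 \left(200 + \frac{1}{57}\right) = 114 \cdot \frac{11401}{57} = 22802$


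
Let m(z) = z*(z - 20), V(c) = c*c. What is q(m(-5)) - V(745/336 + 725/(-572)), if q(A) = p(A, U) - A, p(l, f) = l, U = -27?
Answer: -2082553225/2308610304 ≈ -0.90208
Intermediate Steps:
V(c) = c²
m(z) = z*(-20 + z)
q(A) = 0 (q(A) = A - A = 0)
q(m(-5)) - V(745/336 + 725/(-572)) = 0 - (745/336 + 725/(-572))² = 0 - (745*(1/336) + 725*(-1/572))² = 0 - (745/336 - 725/572)² = 0 - (45635/48048)² = 0 - 1*2082553225/2308610304 = 0 - 2082553225/2308610304 = -2082553225/2308610304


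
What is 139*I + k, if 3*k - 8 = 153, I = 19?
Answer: 8084/3 ≈ 2694.7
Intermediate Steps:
k = 161/3 (k = 8/3 + (1/3)*153 = 8/3 + 51 = 161/3 ≈ 53.667)
139*I + k = 139*19 + 161/3 = 2641 + 161/3 = 8084/3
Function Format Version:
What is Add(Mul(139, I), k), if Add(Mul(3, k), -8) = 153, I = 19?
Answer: Rational(8084, 3) ≈ 2694.7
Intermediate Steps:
k = Rational(161, 3) (k = Add(Rational(8, 3), Mul(Rational(1, 3), 153)) = Add(Rational(8, 3), 51) = Rational(161, 3) ≈ 53.667)
Add(Mul(139, I), k) = Add(Mul(139, 19), Rational(161, 3)) = Add(2641, Rational(161, 3)) = Rational(8084, 3)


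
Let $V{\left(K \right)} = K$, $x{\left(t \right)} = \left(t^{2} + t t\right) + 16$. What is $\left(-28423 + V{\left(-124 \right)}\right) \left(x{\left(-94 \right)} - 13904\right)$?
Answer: $-108021848$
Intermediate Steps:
$x{\left(t \right)} = 16 + 2 t^{2}$ ($x{\left(t \right)} = \left(t^{2} + t^{2}\right) + 16 = 2 t^{2} + 16 = 16 + 2 t^{2}$)
$\left(-28423 + V{\left(-124 \right)}\right) \left(x{\left(-94 \right)} - 13904\right) = \left(-28423 - 124\right) \left(\left(16 + 2 \left(-94\right)^{2}\right) - 13904\right) = - 28547 \left(\left(16 + 2 \cdot 8836\right) - 13904\right) = - 28547 \left(\left(16 + 17672\right) - 13904\right) = - 28547 \left(17688 - 13904\right) = \left(-28547\right) 3784 = -108021848$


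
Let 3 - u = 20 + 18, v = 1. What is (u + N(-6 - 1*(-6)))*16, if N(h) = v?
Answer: -544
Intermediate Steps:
u = -35 (u = 3 - (20 + 18) = 3 - 1*38 = 3 - 38 = -35)
N(h) = 1
(u + N(-6 - 1*(-6)))*16 = (-35 + 1)*16 = -34*16 = -544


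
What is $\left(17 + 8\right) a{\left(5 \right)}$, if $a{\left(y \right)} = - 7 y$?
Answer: $-875$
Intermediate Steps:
$\left(17 + 8\right) a{\left(5 \right)} = \left(17 + 8\right) \left(\left(-7\right) 5\right) = 25 \left(-35\right) = -875$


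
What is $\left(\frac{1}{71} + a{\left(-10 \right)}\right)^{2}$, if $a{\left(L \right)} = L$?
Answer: $\frac{502681}{5041} \approx 99.719$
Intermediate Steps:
$\left(\frac{1}{71} + a{\left(-10 \right)}\right)^{2} = \left(\frac{1}{71} - 10\right)^{2} = \left(- \frac{709}{71}\right)^{2} = \frac{502681}{5041}$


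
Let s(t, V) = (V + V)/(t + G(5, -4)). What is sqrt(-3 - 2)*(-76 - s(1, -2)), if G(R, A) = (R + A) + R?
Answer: -528*I*sqrt(5)/7 ≈ -168.66*I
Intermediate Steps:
G(R, A) = A + 2*R (G(R, A) = (A + R) + R = A + 2*R)
s(t, V) = 2*V/(6 + t) (s(t, V) = (V + V)/(t + (-4 + 2*5)) = (2*V)/(t + (-4 + 10)) = (2*V)/(t + 6) = (2*V)/(6 + t) = 2*V/(6 + t))
sqrt(-3 - 2)*(-76 - s(1, -2)) = sqrt(-3 - 2)*(-76 - 2*(-2)/(6 + 1)) = sqrt(-5)*(-76 - 2*(-2)/7) = (I*sqrt(5))*(-76 - 2*(-2)/7) = (I*sqrt(5))*(-76 - 1*(-4/7)) = (I*sqrt(5))*(-76 + 4/7) = (I*sqrt(5))*(-528/7) = -528*I*sqrt(5)/7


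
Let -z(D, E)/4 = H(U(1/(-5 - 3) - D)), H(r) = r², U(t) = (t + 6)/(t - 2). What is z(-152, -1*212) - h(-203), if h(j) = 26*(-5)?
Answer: 180507454/1437601 ≈ 125.56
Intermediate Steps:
U(t) = (6 + t)/(-2 + t)
z(D, E) = -4*(47/8 - D)²/(-17/8 - D)² (z(D, E) = -4*(6 + (1/(-5 - 3) - D))²/(-2 + (1/(-5 - 3) - D))² = -4*(6 + (1/(-8) - D))²/(-2 + (1/(-8) - D))² = -4*(6 + (-⅛ - D))²/(-2 + (-⅛ - D))² = -4*(47/8 - D)²/(-17/8 - D)²)
h(j) = -130
z(-152, -1*212) - h(-203) = -4*(-47 + 8*(-152))²/(17 + 8*(-152))² - 1*(-130) = -4*(-47 - 1216)²/(17 - 1216)² + 130 = -4*(-1263)²/(-1199)² + 130 = -4*1595169*1/1437601 + 130 = -6380676/1437601 + 130 = 180507454/1437601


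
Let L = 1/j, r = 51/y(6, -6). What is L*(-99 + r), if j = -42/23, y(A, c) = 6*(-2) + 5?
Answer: 2852/49 ≈ 58.204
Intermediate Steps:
y(A, c) = -7 (y(A, c) = -12 + 5 = -7)
j = -42/23 (j = -42*1/23 = -42/23 ≈ -1.8261)
r = -51/7 (r = 51/(-7) = 51*(-1/7) = -51/7 ≈ -7.2857)
L = -23/42 (L = 1/(-42/23) = -23/42 ≈ -0.54762)
L*(-99 + r) = -23*(-99 - 51/7)/42 = -23/42*(-744/7) = 2852/49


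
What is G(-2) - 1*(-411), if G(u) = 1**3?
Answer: 412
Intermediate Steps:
G(u) = 1
G(-2) - 1*(-411) = 1 - 1*(-411) = 1 + 411 = 412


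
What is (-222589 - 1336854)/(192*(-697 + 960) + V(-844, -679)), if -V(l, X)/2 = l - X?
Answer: -1559443/50826 ≈ -30.682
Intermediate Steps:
V(l, X) = -2*l + 2*X (V(l, X) = -2*(l - X) = -2*l + 2*X)
(-222589 - 1336854)/(192*(-697 + 960) + V(-844, -679)) = (-222589 - 1336854)/(192*(-697 + 960) + (-2*(-844) + 2*(-679))) = -1559443/(192*263 + (1688 - 1358)) = -1559443/(50496 + 330) = -1559443/50826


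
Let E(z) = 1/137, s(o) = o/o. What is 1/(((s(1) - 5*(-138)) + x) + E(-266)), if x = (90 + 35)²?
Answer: 137/2235293 ≈ 6.1290e-5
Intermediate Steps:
s(o) = 1
E(z) = 1/137
x = 15625 (x = 125² = 15625)
1/(((s(1) - 5*(-138)) + x) + E(-266)) = 1/(((1 - 5*(-138)) + 15625) + 1/137) = 1/(((1 + 690) + 15625) + 1/137) = 1/((691 + 15625) + 1/137) = 1/(16316 + 1/137) = 1/(2235293/137) = 137/2235293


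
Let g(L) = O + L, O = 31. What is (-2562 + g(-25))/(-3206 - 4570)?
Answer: 71/216 ≈ 0.32870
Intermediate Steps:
g(L) = 31 + L
(-2562 + g(-25))/(-3206 - 4570) = (-2562 + (31 - 25))/(-3206 - 4570) = (-2562 + 6)/(-7776) = -2556*(-1/7776) = 71/216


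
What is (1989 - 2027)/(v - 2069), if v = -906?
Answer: 38/2975 ≈ 0.012773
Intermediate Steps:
(1989 - 2027)/(v - 2069) = (1989 - 2027)/(-906 - 2069) = -38/(-2975) = -38*(-1/2975) = 38/2975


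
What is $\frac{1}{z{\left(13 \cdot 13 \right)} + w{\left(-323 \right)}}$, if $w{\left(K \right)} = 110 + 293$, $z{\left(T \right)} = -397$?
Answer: $\frac{1}{6} \approx 0.16667$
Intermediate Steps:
$w{\left(K \right)} = 403$
$\frac{1}{z{\left(13 \cdot 13 \right)} + w{\left(-323 \right)}} = \frac{1}{-397 + 403} = \frac{1}{6}$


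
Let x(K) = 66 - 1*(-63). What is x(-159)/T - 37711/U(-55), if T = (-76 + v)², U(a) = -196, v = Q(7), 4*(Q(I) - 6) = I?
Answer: 2731747/14196 ≈ 192.43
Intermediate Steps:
Q(I) = 6 + I/4
v = 31/4 (v = 6 + (¼)*7 = 6 + 7/4 = 31/4 ≈ 7.7500)
x(K) = 129 (x(K) = 66 + 63 = 129)
T = 74529/16 (T = (-76 + 31/4)² = (-273/4)² = 74529/16 ≈ 4658.1)
x(-159)/T - 37711/U(-55) = 129/(74529/16) - 37711/(-196) = 129*(16/74529) - 37711*(-1/196) = 688/24843 + 37711/196 = 2731747/14196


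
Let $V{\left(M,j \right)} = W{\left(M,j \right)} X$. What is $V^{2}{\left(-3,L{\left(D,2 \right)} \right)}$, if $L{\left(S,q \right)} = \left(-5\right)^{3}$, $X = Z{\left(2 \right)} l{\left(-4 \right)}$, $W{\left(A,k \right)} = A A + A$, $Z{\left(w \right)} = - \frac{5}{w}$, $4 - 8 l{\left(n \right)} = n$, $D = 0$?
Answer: $225$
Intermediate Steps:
$l{\left(n \right)} = \frac{1}{2} - \frac{n}{8}$
$W{\left(A,k \right)} = A + A^{2}$ ($W{\left(A,k \right)} = A^{2} + A = A + A^{2}$)
$X = - \frac{5}{2}$ ($X = - \frac{5}{2} \left(\frac{1}{2} - - \frac{1}{2}\right) = \left(-5\right) \frac{1}{2} \left(\frac{1}{2} + \frac{1}{2}\right) = \left(- \frac{5}{2}\right) 1 = - \frac{5}{2} \approx -2.5$)
$L{\left(S,q \right)} = -125$
$V{\left(M,j \right)} = - \frac{5 M \left(1 + M\right)}{2}$ ($V{\left(M,j \right)} = M \left(1 + M\right) \left(- \frac{5}{2}\right) = - \frac{5 M \left(1 + M\right)}{2}$)
$V^{2}{\left(-3,L{\left(D,2 \right)} \right)} = \left(\left(- \frac{5}{2}\right) \left(-3\right) \left(1 - 3\right)\right)^{2} = \left(\left(- \frac{5}{2}\right) \left(-3\right) \left(-2\right)\right)^{2} = \left(-15\right)^{2} = 225$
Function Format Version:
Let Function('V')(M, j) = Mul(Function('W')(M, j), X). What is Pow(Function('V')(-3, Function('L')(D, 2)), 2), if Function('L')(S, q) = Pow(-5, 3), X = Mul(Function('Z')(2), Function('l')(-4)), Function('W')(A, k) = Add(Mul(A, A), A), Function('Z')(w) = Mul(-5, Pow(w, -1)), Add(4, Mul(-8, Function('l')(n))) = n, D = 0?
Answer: 225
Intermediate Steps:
Function('l')(n) = Add(Rational(1, 2), Mul(Rational(-1, 8), n))
Function('W')(A, k) = Add(A, Pow(A, 2)) (Function('W')(A, k) = Add(Pow(A, 2), A) = Add(A, Pow(A, 2)))
X = Rational(-5, 2) (X = Mul(Mul(-5, Pow(2, -1)), Add(Rational(1, 2), Mul(Rational(-1, 8), -4))) = Mul(Mul(-5, Rational(1, 2)), Add(Rational(1, 2), Rational(1, 2))) = Mul(Rational(-5, 2), 1) = Rational(-5, 2) ≈ -2.5000)
Function('L')(S, q) = -125
Function('V')(M, j) = Mul(Rational(-5, 2), M, Add(1, M)) (Function('V')(M, j) = Mul(Mul(M, Add(1, M)), Rational(-5, 2)) = Mul(Rational(-5, 2), M, Add(1, M)))
Pow(Function('V')(-3, Function('L')(D, 2)), 2) = Pow(Mul(Rational(-5, 2), -3, Add(1, -3)), 2) = Pow(Mul(Rational(-5, 2), -3, -2), 2) = Pow(-15, 2) = 225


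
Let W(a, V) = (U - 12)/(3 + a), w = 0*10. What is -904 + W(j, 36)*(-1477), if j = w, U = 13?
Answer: -4189/3 ≈ -1396.3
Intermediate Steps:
w = 0
j = 0
W(a, V) = 1/(3 + a) (W(a, V) = (13 - 12)/(3 + a) = 1/(3 + a))
-904 + W(j, 36)*(-1477) = -904 - 1477/(3 + 0) = -904 - 1477/3 = -4189/3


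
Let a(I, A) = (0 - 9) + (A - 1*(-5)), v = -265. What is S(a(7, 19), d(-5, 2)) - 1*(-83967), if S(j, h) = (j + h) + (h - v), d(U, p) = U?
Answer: 84237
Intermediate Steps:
a(I, A) = -4 + A (a(I, A) = -9 + (A + 5) = -9 + (5 + A) = -4 + A)
S(j, h) = 265 + j + 2*h (S(j, h) = (j + h) + (h - 1*(-265)) = (h + j) + (h + 265) = (h + j) + (265 + h) = 265 + j + 2*h)
S(a(7, 19), d(-5, 2)) - 1*(-83967) = (265 + (-4 + 19) + 2*(-5)) - 1*(-83967) = (265 + 15 - 10) + 83967 = 270 + 83967 = 84237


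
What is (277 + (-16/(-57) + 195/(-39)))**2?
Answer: 240870400/3249 ≈ 74137.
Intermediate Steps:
(277 + (-16/(-57) + 195/(-39)))**2 = (277 + (-16*(-1/57) + 195*(-1/39)))**2 = (277 + (16/57 - 5))**2 = (277 - 269/57)**2 = (15520/57)**2 = 240870400/3249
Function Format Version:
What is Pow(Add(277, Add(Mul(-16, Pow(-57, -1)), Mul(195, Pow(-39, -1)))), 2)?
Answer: Rational(240870400, 3249) ≈ 74137.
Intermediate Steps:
Pow(Add(277, Add(Mul(-16, Pow(-57, -1)), Mul(195, Pow(-39, -1)))), 2) = Pow(Add(277, Add(Mul(-16, Rational(-1, 57)), Mul(195, Rational(-1, 39)))), 2) = Pow(Add(277, Add(Rational(16, 57), -5)), 2) = Pow(Add(277, Rational(-269, 57)), 2) = Pow(Rational(15520, 57), 2) = Rational(240870400, 3249)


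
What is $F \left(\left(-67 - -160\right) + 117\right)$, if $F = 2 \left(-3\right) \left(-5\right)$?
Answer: $6300$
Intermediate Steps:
$F = 30$ ($F = \left(-6\right) \left(-5\right) = 30$)
$F \left(\left(-67 - -160\right) + 117\right) = 30 \left(\left(-67 - -160\right) + 117\right) = 30 \left(\left(-67 + 160\right) + 117\right) = 30 \left(93 + 117\right) = 30 \cdot 210 = 6300$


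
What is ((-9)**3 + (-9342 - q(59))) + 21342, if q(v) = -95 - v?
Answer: 11425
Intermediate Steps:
((-9)**3 + (-9342 - q(59))) + 21342 = ((-9)**3 + (-9342 - (-95 - 1*59))) + 21342 = (-729 + (-9342 - (-95 - 59))) + 21342 = (-729 + (-9342 - 1*(-154))) + 21342 = (-729 + (-9342 + 154)) + 21342 = (-729 - 9188) + 21342 = -9917 + 21342 = 11425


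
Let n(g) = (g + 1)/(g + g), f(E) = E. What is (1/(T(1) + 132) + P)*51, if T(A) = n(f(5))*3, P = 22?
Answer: 250291/223 ≈ 1122.4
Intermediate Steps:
n(g) = (1 + g)/(2*g) (n(g) = (1 + g)/((2*g)) = (1 + g)*(1/(2*g)) = (1 + g)/(2*g))
T(A) = 9/5 (T(A) = ((½)*(1 + 5)/5)*3 = ((½)*(⅕)*6)*3 = (⅗)*3 = 9/5)
(1/(T(1) + 132) + P)*51 = (1/(9/5 + 132) + 22)*51 = (1/(669/5) + 22)*51 = (5/669 + 22)*51 = (14723/669)*51 = 250291/223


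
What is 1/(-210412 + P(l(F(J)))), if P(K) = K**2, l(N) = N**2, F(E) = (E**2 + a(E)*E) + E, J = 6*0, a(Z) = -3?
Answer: -1/210412 ≈ -4.7526e-6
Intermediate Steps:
J = 0
F(E) = E**2 - 2*E (F(E) = (E**2 - 3*E) + E = E**2 - 2*E)
1/(-210412 + P(l(F(J)))) = 1/(-210412 + ((0*(-2 + 0))**2)**2) = 1/(-210412 + ((0*(-2))**2)**2) = 1/(-210412 + (0**2)**2) = 1/(-210412 + 0**2) = 1/(-210412 + 0) = 1/(-210412) = -1/210412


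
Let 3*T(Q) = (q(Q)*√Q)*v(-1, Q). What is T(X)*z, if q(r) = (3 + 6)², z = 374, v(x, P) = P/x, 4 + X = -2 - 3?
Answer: 272646*I ≈ 2.7265e+5*I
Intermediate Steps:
X = -9 (X = -4 + (-2 - 3) = -4 - 5 = -9)
q(r) = 81 (q(r) = 9² = 81)
T(Q) = -27*Q^(3/2) (T(Q) = ((81*√Q)*(Q/(-1)))/3 = ((81*√Q)*(Q*(-1)))/3 = ((81*√Q)*(-Q))/3 = (-81*Q^(3/2))/3 = -27*Q^(3/2))
T(X)*z = -(-729)*I*374 = (729*I)*374 = 272646*I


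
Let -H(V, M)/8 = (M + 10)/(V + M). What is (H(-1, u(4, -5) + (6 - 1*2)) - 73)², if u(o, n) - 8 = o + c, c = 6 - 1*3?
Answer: 597529/81 ≈ 7376.9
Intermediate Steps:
c = 3 (c = 6 - 3 = 3)
u(o, n) = 11 + o (u(o, n) = 8 + (o + 3) = 8 + (3 + o) = 11 + o)
H(V, M) = -8*(10 + M)/(M + V) (H(V, M) = -8*(M + 10)/(V + M) = -8*(10 + M)/(M + V))
(H(-1, u(4, -5) + (6 - 1*2)) - 73)² = (8*(-10 - ((11 + 4) + (6 - 1*2)))/(((11 + 4) + (6 - 1*2)) - 1) - 73)² = (8*(-10 - (15 + (6 - 2)))/((15 + (6 - 2)) - 1) - 73)² = (8*(-10 - (15 + 4))/((15 + 4) - 1) - 73)² = (8*(-10 - 1*19)/(19 - 1) - 73)² = (8*(-10 - 19)/18 - 73)² = (8*(1/18)*(-29) - 73)² = (-116/9 - 73)² = (-773/9)² = 597529/81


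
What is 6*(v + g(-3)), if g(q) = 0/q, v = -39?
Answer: -234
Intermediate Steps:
g(q) = 0
6*(v + g(-3)) = 6*(-39 + 0) = 6*(-39) = -234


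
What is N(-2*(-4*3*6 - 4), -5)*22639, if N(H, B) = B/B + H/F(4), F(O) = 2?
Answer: 1743203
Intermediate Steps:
N(H, B) = 1 + H/2 (N(H, B) = B/B + H/2 = 1 + H*(1/2) = 1 + H/2)
N(-2*(-4*3*6 - 4), -5)*22639 = (1 + (-2*(-4*3*6 - 4))/2)*22639 = (1 + (-2*(-12*6 - 4))/2)*22639 = (1 + (-2*(-72 - 4))/2)*22639 = (1 + (-2*(-76))/2)*22639 = (1 + (1/2)*152)*22639 = (1 + 76)*22639 = 77*22639 = 1743203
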